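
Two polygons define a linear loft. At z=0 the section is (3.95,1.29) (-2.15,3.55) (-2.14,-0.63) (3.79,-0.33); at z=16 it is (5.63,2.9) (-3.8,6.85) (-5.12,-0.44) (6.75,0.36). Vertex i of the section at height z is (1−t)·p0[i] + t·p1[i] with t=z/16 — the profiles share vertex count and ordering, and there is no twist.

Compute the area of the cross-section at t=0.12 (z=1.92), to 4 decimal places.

Cross-section at t=0.12: each vertex is (1-t)·p0[i] + t·p1[i].
  v1: (1-0.12)·(3.95,1.29) + 0.12·(5.63,2.9) = (4.1516,1.4832)
  v2: (1-0.12)·(-2.15,3.55) + 0.12·(-3.8,6.85) = (-2.3480,3.9460)
  v3: (1-0.12)·(-2.14,-0.63) + 0.12·(-5.12,-0.44) = (-2.4976,-0.6072)
  v4: (1-0.12)·(3.79,-0.33) + 0.12·(6.75,0.36) = (4.1452,-0.2472)
Shoelace sum Σ(x_i·y_{i+1} − x_{i+1}·y_i):
  i=1: 4.1516·3.9460 − -2.3480·1.4832 = +19.8648 (running +19.8648)
  i=2: -2.3480·-0.6072 − -2.4976·3.9460 = +11.2812 (running +31.1460)
  i=3: -2.4976·-0.2472 − 4.1452·-0.6072 = +3.1344 (running +34.2804)
  i=4: 4.1452·1.4832 − 4.1516·-0.2472 = +7.1744 (running +41.4548)
Area = |Σ|/2 = |41.4548|/2 = 20.7274

Area at t=0.12: 20.7274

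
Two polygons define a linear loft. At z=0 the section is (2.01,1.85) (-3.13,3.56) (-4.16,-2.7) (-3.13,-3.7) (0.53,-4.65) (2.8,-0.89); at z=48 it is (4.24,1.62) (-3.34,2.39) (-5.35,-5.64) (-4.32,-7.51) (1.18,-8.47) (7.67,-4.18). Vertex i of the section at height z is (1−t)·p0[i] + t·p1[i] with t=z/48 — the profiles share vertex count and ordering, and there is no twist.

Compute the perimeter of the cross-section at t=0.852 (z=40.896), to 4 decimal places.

Cross-section at t=0.852: each vertex is (1-t)·p0[i] + t·p1[i].
  v1: (1-0.852)·(2.01,1.85) + 0.852·(4.24,1.62) = (3.9100,1.6540)
  v2: (1-0.852)·(-3.13,3.56) + 0.852·(-3.34,2.39) = (-3.3089,2.5632)
  v3: (1-0.852)·(-4.16,-2.7) + 0.852·(-5.35,-5.64) = (-5.1739,-5.2049)
  v4: (1-0.852)·(-3.13,-3.7) + 0.852·(-4.32,-7.51) = (-4.1439,-6.9461)
  v5: (1-0.852)·(0.53,-4.65) + 0.852·(1.18,-8.47) = (1.0838,-7.9046)
  v6: (1-0.852)·(2.8,-0.89) + 0.852·(7.67,-4.18) = (6.9492,-3.6931)
Perimeter = Σ |v_{i+1} − v_i|:
  edge 1→2: √(-7.2189² + 0.9091²) = 7.2759 (running 7.2759)
  edge 2→3: √(-1.8650² + -7.7680²) = 7.9888 (running 15.2647)
  edge 3→4: √(1.0300² + -1.7412²) = 2.0231 (running 17.2877)
  edge 4→5: √(5.2277² + -0.9585²) = 5.3148 (running 22.6026)
  edge 5→6: √(5.8654² + 4.2116²) = 7.2208 (running 29.8234)
  edge 6→1: √(-3.0393² + 5.3471²) = 6.1505 (running 35.9739)
Perimeter = 35.9739

Perimeter at t=0.852: 35.9739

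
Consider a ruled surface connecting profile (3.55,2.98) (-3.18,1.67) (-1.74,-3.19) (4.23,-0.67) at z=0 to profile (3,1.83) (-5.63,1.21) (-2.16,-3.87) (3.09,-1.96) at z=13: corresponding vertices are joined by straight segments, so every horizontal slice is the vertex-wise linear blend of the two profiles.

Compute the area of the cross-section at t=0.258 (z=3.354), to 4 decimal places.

Cross-section at t=0.258: each vertex is (1-t)·p0[i] + t·p1[i].
  v1: (1-0.258)·(3.55,2.98) + 0.258·(3,1.83) = (3.4081,2.6833)
  v2: (1-0.258)·(-3.18,1.67) + 0.258·(-5.63,1.21) = (-3.8121,1.5513)
  v3: (1-0.258)·(-1.74,-3.19) + 0.258·(-2.16,-3.87) = (-1.8484,-3.3654)
  v4: (1-0.258)·(4.23,-0.67) + 0.258·(3.09,-1.96) = (3.9359,-1.0028)
Shoelace sum Σ(x_i·y_{i+1} − x_{i+1}·y_i):
  i=1: 3.4081·1.5513 − -3.8121·2.6833 = +15.5161 (running +15.5161)
  i=2: -3.8121·-3.3654 − -1.8484·1.5513 = +15.6968 (running +31.2129)
  i=3: -1.8484·-1.0028 − 3.9359·-3.3654 = +15.0995 (running +46.3124)
  i=4: 3.9359·2.6833 − 3.4081·-1.0028 = +13.9789 (running +60.2913)
Area = |Σ|/2 = |60.2913|/2 = 30.1456

Area at t=0.258: 30.1456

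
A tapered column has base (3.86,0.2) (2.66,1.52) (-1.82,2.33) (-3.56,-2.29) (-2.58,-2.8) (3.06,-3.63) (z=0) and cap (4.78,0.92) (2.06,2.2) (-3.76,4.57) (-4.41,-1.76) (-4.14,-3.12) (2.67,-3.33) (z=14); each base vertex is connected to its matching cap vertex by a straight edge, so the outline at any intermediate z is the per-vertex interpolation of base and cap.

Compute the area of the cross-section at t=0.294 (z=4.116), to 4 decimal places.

Area at t=0.294: 36.8861

Cross-section at t=0.294: each vertex is (1-t)·p0[i] + t·p1[i].
  v1: (1-0.294)·(3.86,0.2) + 0.294·(4.78,0.92) = (4.1305,0.4117)
  v2: (1-0.294)·(2.66,1.52) + 0.294·(2.06,2.2) = (2.4836,1.7199)
  v3: (1-0.294)·(-1.82,2.33) + 0.294·(-3.76,4.57) = (-2.3904,2.9886)
  v4: (1-0.294)·(-3.56,-2.29) + 0.294·(-4.41,-1.76) = (-3.8099,-2.1342)
  v5: (1-0.294)·(-2.58,-2.8) + 0.294·(-4.14,-3.12) = (-3.0386,-2.8941)
  v6: (1-0.294)·(3.06,-3.63) + 0.294·(2.67,-3.33) = (2.9453,-3.5418)
Shoelace sum Σ(x_i·y_{i+1} − x_{i+1}·y_i):
  i=1: 4.1305·1.7199 − 2.4836·0.4117 = +6.0816 (running +6.0816)
  i=2: 2.4836·2.9886 − -2.3904·1.7199 = +11.5336 (running +17.6153)
  i=3: -2.3904·-2.1342 − -3.8099·2.9886 = +16.4876 (running +34.1028)
  i=4: -3.8099·-2.8941 − -3.0386·-2.1342 = +4.5412 (running +38.6440)
  i=5: -3.0386·-3.5418 − 2.9453·-2.8941 = +19.2863 (running +57.9303)
  i=6: 2.9453·0.4117 − 4.1305·-3.5418 = +15.8419 (running +73.7722)
Area = |Σ|/2 = |73.7722|/2 = 36.8861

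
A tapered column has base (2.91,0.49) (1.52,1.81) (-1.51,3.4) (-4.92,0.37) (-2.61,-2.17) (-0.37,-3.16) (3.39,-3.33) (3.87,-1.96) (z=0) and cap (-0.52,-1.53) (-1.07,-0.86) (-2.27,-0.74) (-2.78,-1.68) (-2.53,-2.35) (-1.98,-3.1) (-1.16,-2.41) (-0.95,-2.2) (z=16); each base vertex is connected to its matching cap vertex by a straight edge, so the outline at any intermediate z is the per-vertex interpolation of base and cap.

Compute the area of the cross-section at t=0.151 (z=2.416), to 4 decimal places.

Cross-section at t=0.151: each vertex is (1-t)·p0[i] + t·p1[i].
  v1: (1-0.151)·(2.91,0.49) + 0.151·(-0.52,-1.53) = (2.3921,0.1850)
  v2: (1-0.151)·(1.52,1.81) + 0.151·(-1.07,-0.86) = (1.1289,1.4068)
  v3: (1-0.151)·(-1.51,3.4) + 0.151·(-2.27,-0.74) = (-1.6248,2.7749)
  v4: (1-0.151)·(-4.92,0.37) + 0.151·(-2.78,-1.68) = (-4.5969,0.0605)
  v5: (1-0.151)·(-2.61,-2.17) + 0.151·(-2.53,-2.35) = (-2.5979,-2.1972)
  v6: (1-0.151)·(-0.37,-3.16) + 0.151·(-1.98,-3.1) = (-0.6131,-3.1509)
  v7: (1-0.151)·(3.39,-3.33) + 0.151·(-1.16,-2.41) = (2.7029,-3.1911)
  v8: (1-0.151)·(3.87,-1.96) + 0.151·(-0.95,-2.2) = (3.1422,-1.9962)
Shoelace sum Σ(x_i·y_{i+1} − x_{i+1}·y_i):
  i=1: 2.3921·1.4068 − 1.1289·0.1850 = +3.1564 (running +3.1564)
  i=2: 1.1289·2.7749 − -1.6248·1.4068 = +5.4183 (running +8.5747)
  i=3: -1.6248·0.0605 − -4.5969·2.7749 = +12.6574 (running +21.2322)
  i=4: -4.5969·-2.1972 − -2.5979·0.0605 = +10.2572 (running +31.4893)
  i=5: -2.5979·-3.1509 − -0.6131·-2.1972 = +6.8388 (running +38.3281)
  i=6: -0.6131·-3.1911 − 2.7029·-3.1509 = +10.4733 (running +48.8014)
  i=7: 2.7029·-1.9962 − 3.1422·-3.1911 = +4.6312 (running +53.4326)
  i=8: 3.1422·0.1850 − 2.3921·-1.9962 = +5.3564 (running +58.7890)
Area = |Σ|/2 = |58.7890|/2 = 29.3945

Area at t=0.151: 29.3945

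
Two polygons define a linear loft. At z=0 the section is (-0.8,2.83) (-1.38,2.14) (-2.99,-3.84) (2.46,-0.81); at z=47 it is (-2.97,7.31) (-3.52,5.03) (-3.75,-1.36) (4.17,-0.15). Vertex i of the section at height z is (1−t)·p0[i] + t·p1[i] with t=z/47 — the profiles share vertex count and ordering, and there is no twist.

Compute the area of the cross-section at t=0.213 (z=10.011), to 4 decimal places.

Area at t=0.213: 19.7699

Cross-section at t=0.213: each vertex is (1-t)·p0[i] + t·p1[i].
  v1: (1-0.213)·(-0.8,2.83) + 0.213·(-2.97,7.31) = (-1.2622,3.7842)
  v2: (1-0.213)·(-1.38,2.14) + 0.213·(-3.52,5.03) = (-1.8358,2.7556)
  v3: (1-0.213)·(-2.99,-3.84) + 0.213·(-3.75,-1.36) = (-3.1519,-3.3118)
  v4: (1-0.213)·(2.46,-0.81) + 0.213·(4.17,-0.15) = (2.8242,-0.6694)
Shoelace sum Σ(x_i·y_{i+1} − x_{i+1}·y_i):
  i=1: -1.2622·2.7556 − -1.8358·3.7842 = +3.4691 (running +3.4691)
  i=2: -1.8358·-3.3118 − -3.1519·2.7556 = +14.7650 (running +18.2341)
  i=3: -3.1519·-0.6694 − 2.8242·-3.3118 = +11.4631 (running +29.6972)
  i=4: 2.8242·3.7842 − -1.2622·-0.6694 = +9.8426 (running +39.5398)
Area = |Σ|/2 = |39.5398|/2 = 19.7699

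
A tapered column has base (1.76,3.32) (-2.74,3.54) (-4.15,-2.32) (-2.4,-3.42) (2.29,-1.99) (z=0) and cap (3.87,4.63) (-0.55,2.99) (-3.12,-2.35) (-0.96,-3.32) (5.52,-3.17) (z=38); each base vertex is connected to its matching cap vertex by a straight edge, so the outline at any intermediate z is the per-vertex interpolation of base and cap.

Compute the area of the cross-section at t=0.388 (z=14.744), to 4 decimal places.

Area at t=0.388: 38.7250

Cross-section at t=0.388: each vertex is (1-t)·p0[i] + t·p1[i].
  v1: (1-0.388)·(1.76,3.32) + 0.388·(3.87,4.63) = (2.5787,3.8283)
  v2: (1-0.388)·(-2.74,3.54) + 0.388·(-0.55,2.99) = (-1.8903,3.3266)
  v3: (1-0.388)·(-4.15,-2.32) + 0.388·(-3.12,-2.35) = (-3.7504,-2.3316)
  v4: (1-0.388)·(-2.4,-3.42) + 0.388·(-0.96,-3.32) = (-1.8413,-3.3812)
  v5: (1-0.388)·(2.29,-1.99) + 0.388·(5.52,-3.17) = (3.5432,-2.4478)
Shoelace sum Σ(x_i·y_{i+1} − x_{i+1}·y_i):
  i=1: 2.5787·3.3266 − -1.8903·3.8283 = +15.8148 (running +15.8148)
  i=2: -1.8903·-2.3316 − -3.7504·3.3266 = +16.8834 (running +32.6982)
  i=3: -3.7504·-3.3812 − -1.8413·-2.3316 = +8.3875 (running +41.0857)
  i=4: -1.8413·-2.4478 − 3.5432·-3.3812 = +16.4876 (running +57.5732)
  i=5: 3.5432·3.8283 − 2.5787·-2.4478 = +19.8767 (running +77.4499)
Area = |Σ|/2 = |77.4499|/2 = 38.7250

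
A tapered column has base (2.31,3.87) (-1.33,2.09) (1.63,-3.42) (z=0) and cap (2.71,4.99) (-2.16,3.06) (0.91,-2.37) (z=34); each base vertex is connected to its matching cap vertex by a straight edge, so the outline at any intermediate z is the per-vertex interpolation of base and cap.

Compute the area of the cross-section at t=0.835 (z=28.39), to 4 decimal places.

Area at t=0.835: 15.6091

Cross-section at t=0.835: each vertex is (1-t)·p0[i] + t·p1[i].
  v1: (1-0.835)·(2.31,3.87) + 0.835·(2.71,4.99) = (2.6440,4.8052)
  v2: (1-0.835)·(-1.33,2.09) + 0.835·(-2.16,3.06) = (-2.0231,2.9000)
  v3: (1-0.835)·(1.63,-3.42) + 0.835·(0.91,-2.37) = (1.0288,-2.5433)
Shoelace sum Σ(x_i·y_{i+1} − x_{i+1}·y_i):
  i=1: 2.6440·2.9000 − -2.0231·4.8052 = +17.3886 (running +17.3886)
  i=2: -2.0231·-2.5433 − 1.0288·2.9000 = +2.1617 (running +19.5503)
  i=3: 1.0288·4.8052 − 2.6440·-2.5433 = +11.6679 (running +31.2182)
Area = |Σ|/2 = |31.2182|/2 = 15.6091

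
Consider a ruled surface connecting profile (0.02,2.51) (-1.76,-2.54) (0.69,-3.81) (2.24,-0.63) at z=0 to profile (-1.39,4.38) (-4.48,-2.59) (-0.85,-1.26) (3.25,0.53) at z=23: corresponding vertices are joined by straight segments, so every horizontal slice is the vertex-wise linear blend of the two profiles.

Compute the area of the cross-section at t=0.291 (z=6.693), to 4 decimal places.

Area at t=0.291: 16.2818

Cross-section at t=0.291: each vertex is (1-t)·p0[i] + t·p1[i].
  v1: (1-0.291)·(0.02,2.51) + 0.291·(-1.39,4.38) = (-0.3903,3.0542)
  v2: (1-0.291)·(-1.76,-2.54) + 0.291·(-4.48,-2.59) = (-2.5515,-2.5545)
  v3: (1-0.291)·(0.69,-3.81) + 0.291·(-0.85,-1.26) = (0.2419,-3.0680)
  v4: (1-0.291)·(2.24,-0.63) + 0.291·(3.25,0.53) = (2.5339,-0.2924)
Shoelace sum Σ(x_i·y_{i+1} − x_{i+1}·y_i):
  i=1: -0.3903·-2.5545 − -2.5515·3.0542 = +8.7898 (running +8.7898)
  i=2: -2.5515·-3.0680 − 0.2419·-2.5545 = +8.4458 (running +17.2356)
  i=3: 0.2419·-0.2924 − 2.5339·-3.0680 = +7.7032 (running +24.9388)
  i=4: 2.5339·3.0542 − -0.3903·-0.2924 = +7.6248 (running +32.5637)
Area = |Σ|/2 = |32.5637|/2 = 16.2818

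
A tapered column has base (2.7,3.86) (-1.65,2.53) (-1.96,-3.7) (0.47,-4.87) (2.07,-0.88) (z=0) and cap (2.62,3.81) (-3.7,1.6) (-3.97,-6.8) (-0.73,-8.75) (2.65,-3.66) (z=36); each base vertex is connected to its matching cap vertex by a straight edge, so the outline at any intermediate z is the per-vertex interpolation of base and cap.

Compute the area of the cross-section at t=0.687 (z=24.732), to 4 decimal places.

Area at t=0.687: 50.1857

Cross-section at t=0.687: each vertex is (1-t)·p0[i] + t·p1[i].
  v1: (1-0.687)·(2.7,3.86) + 0.687·(2.62,3.81) = (2.6450,3.8257)
  v2: (1-0.687)·(-1.65,2.53) + 0.687·(-3.7,1.6) = (-3.0584,1.8911)
  v3: (1-0.687)·(-1.96,-3.7) + 0.687·(-3.97,-6.8) = (-3.3409,-5.8297)
  v4: (1-0.687)·(0.47,-4.87) + 0.687·(-0.73,-8.75) = (-0.3544,-7.5356)
  v5: (1-0.687)·(2.07,-0.88) + 0.687·(2.65,-3.66) = (2.4685,-2.7899)
Shoelace sum Σ(x_i·y_{i+1} − x_{i+1}·y_i):
  i=1: 2.6450·1.8911 − -3.0584·3.8257 = +16.7022 (running +16.7022)
  i=2: -3.0584·-5.8297 − -3.3409·1.8911 = +24.1471 (running +40.8493)
  i=3: -3.3409·-7.5356 − -0.3544·-5.8297 = +23.1093 (running +63.9586)
  i=4: -0.3544·-2.7899 − 2.4685·-7.5356 = +19.5900 (running +83.5486)
  i=5: 2.4685·3.8257 − 2.6450·-2.7899 = +16.8228 (running +100.3713)
Area = |Σ|/2 = |100.3713|/2 = 50.1857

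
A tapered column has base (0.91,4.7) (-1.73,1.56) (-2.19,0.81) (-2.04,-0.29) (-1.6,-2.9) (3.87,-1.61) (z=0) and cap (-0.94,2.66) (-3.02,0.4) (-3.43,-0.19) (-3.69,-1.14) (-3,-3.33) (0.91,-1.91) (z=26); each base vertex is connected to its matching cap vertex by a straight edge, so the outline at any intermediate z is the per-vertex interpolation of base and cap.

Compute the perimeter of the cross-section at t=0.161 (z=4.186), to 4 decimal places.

Perimeter at t=0.161: 20.4774

Cross-section at t=0.161: each vertex is (1-t)·p0[i] + t·p1[i].
  v1: (1-0.161)·(0.91,4.7) + 0.161·(-0.94,2.66) = (0.6121,4.3716)
  v2: (1-0.161)·(-1.73,1.56) + 0.161·(-3.02,0.4) = (-1.9377,1.3732)
  v3: (1-0.161)·(-2.19,0.81) + 0.161·(-3.43,-0.19) = (-2.3896,0.6490)
  v4: (1-0.161)·(-2.04,-0.29) + 0.161·(-3.69,-1.14) = (-2.3056,-0.4268)
  v5: (1-0.161)·(-1.6,-2.9) + 0.161·(-3,-3.33) = (-1.8254,-2.9692)
  v6: (1-0.161)·(3.87,-1.61) + 0.161·(0.91,-1.91) = (3.3934,-1.6583)
Perimeter = Σ |v_{i+1} − v_i|:
  edge 1→2: √(-2.5498² + -2.9983²) = 3.9359 (running 3.9359)
  edge 2→3: √(-0.4519² + -0.7242²) = 0.8537 (running 4.7896)
  edge 3→4: √(0.0840² + -1.0758²) = 1.0791 (running 5.8687)
  edge 4→5: √(0.4802² + -2.5424²) = 2.5873 (running 8.4561)
  edge 5→6: √(5.2188² + 1.3109²) = 5.3810 (running 13.8371)
  edge 6→1: √(-2.7813² + 6.0299²) = 6.6404 (running 20.4774)
Perimeter = 20.4774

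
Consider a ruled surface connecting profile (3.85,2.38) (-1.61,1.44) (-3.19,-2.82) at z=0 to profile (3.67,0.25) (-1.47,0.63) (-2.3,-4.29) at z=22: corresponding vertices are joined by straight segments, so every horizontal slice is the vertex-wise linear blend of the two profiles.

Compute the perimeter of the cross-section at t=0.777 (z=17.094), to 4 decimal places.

Cross-section at t=0.777: each vertex is (1-t)·p0[i] + t·p1[i].
  v1: (1-0.777)·(3.85,2.38) + 0.777·(3.67,0.25) = (3.7101,0.7250)
  v2: (1-0.777)·(-1.61,1.44) + 0.777·(-1.47,0.63) = (-1.5012,0.8106)
  v3: (1-0.777)·(-3.19,-2.82) + 0.777·(-2.3,-4.29) = (-2.4985,-3.9622)
Perimeter = Σ |v_{i+1} − v_i|:
  edge 1→2: √(-5.2114² + 0.0856²) = 5.2121 (running 5.2121)
  edge 2→3: √(-0.9972² + -4.7728²) = 4.8759 (running 10.0880)
  edge 3→1: √(6.2086² + 4.6872²) = 7.7792 (running 17.8672)
Perimeter = 17.8672

Perimeter at t=0.777: 17.8672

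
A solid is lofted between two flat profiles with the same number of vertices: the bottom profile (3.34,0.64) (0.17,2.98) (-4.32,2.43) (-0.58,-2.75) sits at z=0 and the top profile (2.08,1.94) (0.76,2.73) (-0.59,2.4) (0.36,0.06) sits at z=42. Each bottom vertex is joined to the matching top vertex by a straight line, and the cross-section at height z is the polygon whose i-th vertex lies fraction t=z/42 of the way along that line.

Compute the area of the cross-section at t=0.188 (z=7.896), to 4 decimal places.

Cross-section at t=0.188: each vertex is (1-t)·p0[i] + t·p1[i].
  v1: (1-0.188)·(3.34,0.64) + 0.188·(2.08,1.94) = (3.1031,0.8844)
  v2: (1-0.188)·(0.17,2.98) + 0.188·(0.76,2.73) = (0.2809,2.9330)
  v3: (1-0.188)·(-4.32,2.43) + 0.188·(-0.59,2.4) = (-3.6188,2.4244)
  v4: (1-0.188)·(-0.58,-2.75) + 0.188·(0.36,0.06) = (-0.4033,-2.2217)
Shoelace sum Σ(x_i·y_{i+1} − x_{i+1}·y_i):
  i=1: 3.1031·2.9330 − 0.2809·0.8844 = +8.8530 (running +8.8530)
  i=2: 0.2809·2.4244 − -3.6188·2.9330 = +11.2949 (running +20.1479)
  i=3: -3.6188·-2.2217 − -0.4033·2.4244 = +9.0176 (running +29.1654)
  i=4: -0.4033·0.8844 − 3.1031·-2.2217 = +6.5376 (running +35.7030)
Area = |Σ|/2 = |35.7030|/2 = 17.8515

Area at t=0.188: 17.8515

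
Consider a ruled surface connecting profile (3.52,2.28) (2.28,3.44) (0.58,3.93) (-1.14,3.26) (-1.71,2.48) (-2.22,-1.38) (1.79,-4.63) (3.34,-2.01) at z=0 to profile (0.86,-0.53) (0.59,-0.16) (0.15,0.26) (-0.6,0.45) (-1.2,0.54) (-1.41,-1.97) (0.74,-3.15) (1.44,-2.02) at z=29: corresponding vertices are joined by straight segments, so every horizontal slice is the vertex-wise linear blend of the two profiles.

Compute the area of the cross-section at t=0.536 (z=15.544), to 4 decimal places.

Area at t=0.536: 17.1199

Cross-section at t=0.536: each vertex is (1-t)·p0[i] + t·p1[i].
  v1: (1-0.536)·(3.52,2.28) + 0.536·(0.86,-0.53) = (2.0942,0.7738)
  v2: (1-0.536)·(2.28,3.44) + 0.536·(0.59,-0.16) = (1.3742,1.5104)
  v3: (1-0.536)·(0.58,3.93) + 0.536·(0.15,0.26) = (0.3495,1.9629)
  v4: (1-0.536)·(-1.14,3.26) + 0.536·(-0.6,0.45) = (-0.8506,1.7538)
  v5: (1-0.536)·(-1.71,2.48) + 0.536·(-1.2,0.54) = (-1.4366,1.4402)
  v6: (1-0.536)·(-2.22,-1.38) + 0.536·(-1.41,-1.97) = (-1.7858,-1.6962)
  v7: (1-0.536)·(1.79,-4.63) + 0.536·(0.74,-3.15) = (1.2272,-3.8367)
  v8: (1-0.536)·(3.34,-2.01) + 0.536·(1.44,-2.02) = (2.3216,-2.0154)
Shoelace sum Σ(x_i·y_{i+1} − x_{i+1}·y_i):
  i=1: 2.0942·1.5104 − 1.3742·0.7738 = +2.0998 (running +2.0998)
  i=2: 1.3742·1.9629 − 0.3495·1.5104 = +2.1694 (running +4.2692)
  i=3: 0.3495·1.7538 − -0.8506·1.9629 = +2.2825 (running +6.5517)
  i=4: -0.8506·1.4402 − -1.4366·1.7538 = +1.2947 (running +7.8464)
  i=5: -1.4366·-1.6962 − -1.7858·1.4402 = +5.0088 (running +12.8552)
  i=6: -1.7858·-3.8367 − 1.2272·-1.6962 = +8.9334 (running +21.7886)
  i=7: 1.2272·-2.0154 − 2.3216·-3.8367 = +6.4341 (running +28.2227)
  i=8: 2.3216·0.7738 − 2.0942·-2.0154 = +6.0172 (running +34.2398)
Area = |Σ|/2 = |34.2398|/2 = 17.1199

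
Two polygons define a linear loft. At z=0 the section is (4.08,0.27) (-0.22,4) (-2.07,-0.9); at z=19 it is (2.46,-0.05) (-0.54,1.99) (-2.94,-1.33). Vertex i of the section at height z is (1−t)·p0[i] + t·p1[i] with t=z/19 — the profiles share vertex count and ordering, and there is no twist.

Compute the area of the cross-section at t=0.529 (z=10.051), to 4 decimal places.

Cross-section at t=0.529: each vertex is (1-t)·p0[i] + t·p1[i].
  v1: (1-0.529)·(4.08,0.27) + 0.529·(2.46,-0.05) = (3.2230,0.1007)
  v2: (1-0.529)·(-0.22,4) + 0.529·(-0.54,1.99) = (-0.3893,2.9367)
  v3: (1-0.529)·(-2.07,-0.9) + 0.529·(-2.94,-1.33) = (-2.5302,-1.1275)
Shoelace sum Σ(x_i·y_{i+1} − x_{i+1}·y_i):
  i=1: 3.2230·2.9367 − -0.3893·0.1007 = +9.5043 (running +9.5043)
  i=2: -0.3893·-1.1275 − -2.5302·2.9367 = +7.8695 (running +17.3737)
  i=3: -2.5302·0.1007 − 3.2230·-1.1275 = +3.3790 (running +20.7528)
Area = |Σ|/2 = |20.7528|/2 = 10.3764

Area at t=0.529: 10.3764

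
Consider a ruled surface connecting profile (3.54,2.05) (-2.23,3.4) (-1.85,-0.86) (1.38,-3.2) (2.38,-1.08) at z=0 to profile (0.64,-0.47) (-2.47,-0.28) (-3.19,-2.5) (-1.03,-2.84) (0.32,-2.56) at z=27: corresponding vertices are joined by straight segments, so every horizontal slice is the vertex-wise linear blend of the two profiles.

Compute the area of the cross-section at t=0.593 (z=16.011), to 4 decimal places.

Area at t=0.593: 13.3369

Cross-section at t=0.593: each vertex is (1-t)·p0[i] + t·p1[i].
  v1: (1-0.593)·(3.54,2.05) + 0.593·(0.64,-0.47) = (1.8203,0.5556)
  v2: (1-0.593)·(-2.23,3.4) + 0.593·(-2.47,-0.28) = (-2.3723,1.2178)
  v3: (1-0.593)·(-1.85,-0.86) + 0.593·(-3.19,-2.5) = (-2.6446,-1.8325)
  v4: (1-0.593)·(1.38,-3.2) + 0.593·(-1.03,-2.84) = (-0.0491,-2.9865)
  v5: (1-0.593)·(2.38,-1.08) + 0.593·(0.32,-2.56) = (1.1584,-1.9576)
Shoelace sum Σ(x_i·y_{i+1} − x_{i+1}·y_i):
  i=1: 1.8203·1.2178 − -2.3723·0.5556 = +3.5348 (running +3.5348)
  i=2: -2.3723·-1.8325 − -2.6446·1.2178 = +7.5678 (running +11.1027)
  i=3: -2.6446·-2.9865 − -0.0491·-1.8325 = +7.8082 (running +18.9109)
  i=4: -0.0491·-1.9576 − 1.1584·-2.9865 = +3.5558 (running +22.4667)
  i=5: 1.1584·0.5556 − 1.8203·-1.9576 = +4.2072 (running +26.6738)
Area = |Σ|/2 = |26.6738|/2 = 13.3369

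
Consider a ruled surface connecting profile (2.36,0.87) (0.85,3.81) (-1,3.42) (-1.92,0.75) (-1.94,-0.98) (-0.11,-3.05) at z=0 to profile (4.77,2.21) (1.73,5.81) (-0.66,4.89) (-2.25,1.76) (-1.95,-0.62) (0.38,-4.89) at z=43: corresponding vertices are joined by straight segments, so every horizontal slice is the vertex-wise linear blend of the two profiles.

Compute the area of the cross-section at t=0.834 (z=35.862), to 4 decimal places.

Area at t=0.834: 37.7449

Cross-section at t=0.834: each vertex is (1-t)·p0[i] + t·p1[i].
  v1: (1-0.834)·(2.36,0.87) + 0.834·(4.77,2.21) = (4.3699,1.9876)
  v2: (1-0.834)·(0.85,3.81) + 0.834·(1.73,5.81) = (1.5839,5.4780)
  v3: (1-0.834)·(-1,3.42) + 0.834·(-0.66,4.89) = (-0.7164,4.6460)
  v4: (1-0.834)·(-1.92,0.75) + 0.834·(-2.25,1.76) = (-2.1952,1.5923)
  v5: (1-0.834)·(-1.94,-0.98) + 0.834·(-1.95,-0.62) = (-1.9483,-0.6798)
  v6: (1-0.834)·(-0.11,-3.05) + 0.834·(0.38,-4.89) = (0.2987,-4.5846)
Shoelace sum Σ(x_i·y_{i+1} − x_{i+1}·y_i):
  i=1: 4.3699·5.4780 − 1.5839·1.9876 = +20.7904 (running +20.7904)
  i=2: 1.5839·4.6460 − -0.7164·5.4780 = +11.2835 (running +32.0739)
  i=3: -0.7164·1.5923 − -2.1952·4.6460 = +9.0581 (running +41.1320)
  i=4: -2.1952·-0.6798 − -1.9483·1.5923 = +4.5946 (running +45.7267)
  i=5: -1.9483·-4.5846 − 0.2987·-0.6798 = +9.1353 (running +54.8620)
  i=6: 0.2987·1.9876 − 4.3699·-4.5846 = +20.6279 (running +75.4898)
Area = |Σ|/2 = |75.4898|/2 = 37.7449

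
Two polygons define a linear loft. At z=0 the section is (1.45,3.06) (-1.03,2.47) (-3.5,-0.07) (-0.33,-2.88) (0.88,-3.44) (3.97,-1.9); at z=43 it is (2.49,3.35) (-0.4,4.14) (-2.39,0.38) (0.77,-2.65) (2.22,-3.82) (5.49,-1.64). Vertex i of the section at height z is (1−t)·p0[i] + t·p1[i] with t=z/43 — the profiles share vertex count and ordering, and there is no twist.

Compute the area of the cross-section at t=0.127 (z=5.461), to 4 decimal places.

Cross-section at t=0.127: each vertex is (1-t)·p0[i] + t·p1[i].
  v1: (1-0.127)·(1.45,3.06) + 0.127·(2.49,3.35) = (1.5821,3.0968)
  v2: (1-0.127)·(-1.03,2.47) + 0.127·(-0.4,4.14) = (-0.9500,2.6821)
  v3: (1-0.127)·(-3.5,-0.07) + 0.127·(-2.39,0.38) = (-3.3590,-0.0129)
  v4: (1-0.127)·(-0.33,-2.88) + 0.127·(0.77,-2.65) = (-0.1903,-2.8508)
  v5: (1-0.127)·(0.88,-3.44) + 0.127·(2.22,-3.82) = (1.0502,-3.4883)
  v6: (1-0.127)·(3.97,-1.9) + 0.127·(5.49,-1.64) = (4.1630,-1.8670)
Shoelace sum Σ(x_i·y_{i+1} − x_{i+1}·y_i):
  i=1: 1.5821·2.6821 − -0.9500·3.0968 = +7.1852 (running +7.1852)
  i=2: -0.9500·-0.0129 − -3.3590·2.6821 = +9.0214 (running +16.2067)
  i=3: -3.3590·-2.8508 − -0.1903·-0.0129 = +9.5734 (running +25.7801)
  i=4: -0.1903·-3.4883 − 1.0502·-2.8508 = +3.6577 (running +29.4378)
  i=5: 1.0502·-1.8670 − 4.1630·-3.4883 = +12.5611 (running +41.9989)
  i=6: 4.1630·3.0968 − 1.5821·-1.8670 = +15.8459 (running +57.8448)
Area = |Σ|/2 = |57.8448|/2 = 28.9224

Area at t=0.127: 28.9224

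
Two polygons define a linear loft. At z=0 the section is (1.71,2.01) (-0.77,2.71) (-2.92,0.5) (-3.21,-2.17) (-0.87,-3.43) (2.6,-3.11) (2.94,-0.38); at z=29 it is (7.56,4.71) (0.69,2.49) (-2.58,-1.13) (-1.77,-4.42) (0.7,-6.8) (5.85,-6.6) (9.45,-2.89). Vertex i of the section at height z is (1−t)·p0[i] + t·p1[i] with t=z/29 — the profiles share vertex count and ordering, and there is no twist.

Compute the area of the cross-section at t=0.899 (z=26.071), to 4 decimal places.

Area at t=0.899: 87.4740

Cross-section at t=0.899: each vertex is (1-t)·p0[i] + t·p1[i].
  v1: (1-0.899)·(1.71,2.01) + 0.899·(7.56,4.71) = (6.9691,4.4373)
  v2: (1-0.899)·(-0.77,2.71) + 0.899·(0.69,2.49) = (0.5425,2.5122)
  v3: (1-0.899)·(-2.92,0.5) + 0.899·(-2.58,-1.13) = (-2.6143,-0.9654)
  v4: (1-0.899)·(-3.21,-2.17) + 0.899·(-1.77,-4.42) = (-1.9154,-4.1928)
  v5: (1-0.899)·(-0.87,-3.43) + 0.899·(0.7,-6.8) = (0.5414,-6.4596)
  v6: (1-0.899)·(2.6,-3.11) + 0.899·(5.85,-6.6) = (5.5217,-6.2475)
  v7: (1-0.899)·(2.94,-0.38) + 0.899·(9.45,-2.89) = (8.7925,-2.6365)
Shoelace sum Σ(x_i·y_{i+1} − x_{i+1}·y_i):
  i=1: 6.9691·2.5122 − 0.5425·4.4373 = +15.1006 (running +15.1006)
  i=2: 0.5425·-0.9654 − -2.6143·2.5122 = +6.0440 (running +21.1447)
  i=3: -2.6143·-4.1928 − -1.9154·-0.9654 = +9.1122 (running +30.2568)
  i=4: -1.9154·-6.4596 − 0.5414·-4.1928 = +14.6431 (running +44.9000)
  i=5: 0.5414·-6.2475 − 5.5217·-6.4596 = +32.2859 (running +77.1858)
  i=6: 5.5217·-2.6365 − 8.7925·-6.2475 = +40.3731 (running +117.5590)
  i=7: 8.7925·4.4373 − 6.9691·-2.6365 = +57.3890 (running +174.9480)
Area = |Σ|/2 = |174.9480|/2 = 87.4740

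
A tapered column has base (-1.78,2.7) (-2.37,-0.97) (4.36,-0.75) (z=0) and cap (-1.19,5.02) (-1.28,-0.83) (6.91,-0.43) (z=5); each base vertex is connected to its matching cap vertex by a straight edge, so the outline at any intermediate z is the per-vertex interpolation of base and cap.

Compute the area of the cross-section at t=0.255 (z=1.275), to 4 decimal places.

Cross-section at t=0.255: each vertex is (1-t)·p0[i] + t·p1[i].
  v1: (1-0.255)·(-1.78,2.7) + 0.255·(-1.19,5.02) = (-1.6296,3.2916)
  v2: (1-0.255)·(-2.37,-0.97) + 0.255·(-1.28,-0.83) = (-2.0921,-0.9343)
  v3: (1-0.255)·(4.36,-0.75) + 0.255·(6.91,-0.43) = (5.0103,-0.6684)
Shoelace sum Σ(x_i·y_{i+1} − x_{i+1}·y_i):
  i=1: -1.6296·-0.9343 − -2.0921·3.2916 = +8.4087 (running +8.4087)
  i=2: -2.0921·-0.6684 − 5.0103·-0.9343 = +6.0794 (running +14.4881)
  i=3: 5.0103·3.2916 − -1.6296·-0.6684 = +15.4025 (running +29.8906)
Area = |Σ|/2 = |29.8906|/2 = 14.9453

Area at t=0.255: 14.9453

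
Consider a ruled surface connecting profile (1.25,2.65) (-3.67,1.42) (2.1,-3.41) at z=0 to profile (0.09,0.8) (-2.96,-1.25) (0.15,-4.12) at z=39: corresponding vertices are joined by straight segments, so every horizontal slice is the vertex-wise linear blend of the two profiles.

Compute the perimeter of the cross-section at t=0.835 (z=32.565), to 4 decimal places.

Cross-section at t=0.835: each vertex is (1-t)·p0[i] + t·p1[i].
  v1: (1-0.835)·(1.25,2.65) + 0.835·(0.09,0.8) = (0.2814,1.1053)
  v2: (1-0.835)·(-3.67,1.42) + 0.835·(-2.96,-1.25) = (-3.0772,-0.8094)
  v3: (1-0.835)·(2.1,-3.41) + 0.835·(0.15,-4.12) = (0.4718,-4.0029)
Perimeter = Σ |v_{i+1} − v_i|:
  edge 1→2: √(-3.3586² + -1.9147²) = 3.8660 (running 3.8660)
  edge 2→3: √(3.5489² + -3.1934²) = 4.7741 (running 8.6401)
  edge 3→1: √(-0.1904² + 5.1081²) = 5.1116 (running 13.7518)
Perimeter = 13.7518

Perimeter at t=0.835: 13.7518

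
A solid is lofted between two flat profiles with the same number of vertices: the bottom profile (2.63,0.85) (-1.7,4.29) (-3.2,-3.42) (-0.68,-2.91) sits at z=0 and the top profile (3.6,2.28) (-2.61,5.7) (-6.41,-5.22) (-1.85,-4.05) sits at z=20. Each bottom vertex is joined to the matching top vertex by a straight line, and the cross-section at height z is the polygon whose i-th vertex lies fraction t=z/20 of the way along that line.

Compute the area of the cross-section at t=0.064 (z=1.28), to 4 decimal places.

Area at t=0.064: 24.6945

Cross-section at t=0.064: each vertex is (1-t)·p0[i] + t·p1[i].
  v1: (1-0.064)·(2.63,0.85) + 0.064·(3.6,2.28) = (2.6921,0.9415)
  v2: (1-0.064)·(-1.7,4.29) + 0.064·(-2.61,5.7) = (-1.7582,4.3802)
  v3: (1-0.064)·(-3.2,-3.42) + 0.064·(-6.41,-5.22) = (-3.4054,-3.5352)
  v4: (1-0.064)·(-0.68,-2.91) + 0.064·(-1.85,-4.05) = (-0.7549,-2.9830)
Shoelace sum Σ(x_i·y_{i+1} − x_{i+1}·y_i):
  i=1: 2.6921·4.3802 − -1.7582·0.9415 = +13.4474 (running +13.4474)
  i=2: -1.7582·-3.5352 − -3.4054·4.3802 = +21.1324 (running +34.5797)
  i=3: -3.4054·-2.9830 − -0.7549·-3.5352 = +7.4896 (running +42.0694)
  i=4: -0.7549·0.9415 − 2.6921·-2.9830 = +7.3196 (running +49.3890)
Area = |Σ|/2 = |49.3890|/2 = 24.6945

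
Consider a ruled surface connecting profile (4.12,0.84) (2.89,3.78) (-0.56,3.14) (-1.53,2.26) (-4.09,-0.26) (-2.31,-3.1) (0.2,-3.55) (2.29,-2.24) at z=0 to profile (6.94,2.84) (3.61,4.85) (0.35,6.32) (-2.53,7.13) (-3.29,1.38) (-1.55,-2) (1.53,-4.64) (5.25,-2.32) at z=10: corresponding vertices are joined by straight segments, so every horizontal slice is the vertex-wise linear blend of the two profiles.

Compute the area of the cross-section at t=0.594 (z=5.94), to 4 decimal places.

Cross-section at t=0.594: each vertex is (1-t)·p0[i] + t·p1[i].
  v1: (1-0.594)·(4.12,0.84) + 0.594·(6.94,2.84) = (5.7951,2.0280)
  v2: (1-0.594)·(2.89,3.78) + 0.594·(3.61,4.85) = (3.3177,4.4156)
  v3: (1-0.594)·(-0.56,3.14) + 0.594·(0.35,6.32) = (-0.0195,5.0289)
  v4: (1-0.594)·(-1.53,2.26) + 0.594·(-2.53,7.13) = (-2.1240,5.1528)
  v5: (1-0.594)·(-4.09,-0.26) + 0.594·(-3.29,1.38) = (-3.6148,0.7142)
  v6: (1-0.594)·(-2.31,-3.1) + 0.594·(-1.55,-2) = (-1.8586,-2.4466)
  v7: (1-0.594)·(0.2,-3.55) + 0.594·(1.53,-4.64) = (0.9900,-4.1975)
  v8: (1-0.594)·(2.29,-2.24) + 0.594·(5.25,-2.32) = (4.0482,-2.2875)
Shoelace sum Σ(x_i·y_{i+1} − x_{i+1}·y_i):
  i=1: 5.7951·4.4156 − 3.3177·2.0280 = +18.8604 (running +18.8604)
  i=2: 3.3177·5.0289 − -0.0195·4.4156 = +16.7703 (running +35.6307)
  i=3: -0.0195·5.1528 − -2.1240·5.0289 = +10.5812 (running +46.2118)
  i=4: -2.1240·0.7142 − -3.6148·5.1528 = +17.1094 (running +63.3212)
  i=5: -3.6148·-2.4466 − -1.8586·0.7142 = +10.1713 (running +73.4925)
  i=6: -1.8586·-4.1975 − 0.9900·-2.4466 = +10.2234 (running +83.7159)
  i=7: 0.9900·-2.2875 − 4.0482·-4.1975 = +14.7276 (running +98.4435)
  i=8: 4.0482·2.0280 − 5.7951·-2.2875 = +21.4662 (running +119.9097)
Area = |Σ|/2 = |119.9097|/2 = 59.9549

Area at t=0.594: 59.9549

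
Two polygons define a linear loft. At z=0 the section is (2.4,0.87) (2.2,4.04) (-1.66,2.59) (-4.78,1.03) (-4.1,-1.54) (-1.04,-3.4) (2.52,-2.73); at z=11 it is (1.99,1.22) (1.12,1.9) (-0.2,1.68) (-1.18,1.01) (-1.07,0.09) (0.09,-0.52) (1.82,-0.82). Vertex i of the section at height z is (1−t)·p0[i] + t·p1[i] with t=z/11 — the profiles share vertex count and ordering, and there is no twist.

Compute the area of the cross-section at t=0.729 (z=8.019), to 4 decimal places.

Cross-section at t=0.729: each vertex is (1-t)·p0[i] + t·p1[i].
  v1: (1-0.729)·(2.4,0.87) + 0.729·(1.99,1.22) = (2.1011,1.1251)
  v2: (1-0.729)·(2.2,4.04) + 0.729·(1.12,1.9) = (1.4127,2.4799)
  v3: (1-0.729)·(-1.66,2.59) + 0.729·(-0.2,1.68) = (-0.5957,1.9266)
  v4: (1-0.729)·(-4.78,1.03) + 0.729·(-1.18,1.01) = (-2.1556,1.0154)
  v5: (1-0.729)·(-4.1,-1.54) + 0.729·(-1.07,0.09) = (-1.8911,-0.3517)
  v6: (1-0.729)·(-1.04,-3.4) + 0.729·(0.09,-0.52) = (-0.2162,-1.3005)
  v7: (1-0.729)·(2.52,-2.73) + 0.729·(1.82,-0.82) = (2.0097,-1.3376)
Shoelace sum Σ(x_i·y_{i+1} − x_{i+1}·y_i):
  i=1: 2.1011·2.4799 − 1.4127·1.1251 = +3.6211 (running +3.6211)
  i=2: 1.4127·1.9266 − -0.5957·2.4799 = +4.1989 (running +7.8200)
  i=3: -0.5957·1.0154 − -2.1556·1.9266 = +3.5482 (running +11.3682)
  i=4: -2.1556·-0.3517 − -1.8911·1.0154 = +2.6785 (running +14.0467)
  i=5: -1.8911·-1.3005 − -0.2162·-0.3517 = +2.3833 (running +16.4300)
  i=6: -0.2162·-1.3376 − 2.0097·-1.3005 = +2.9028 (running +19.3328)
  i=7: 2.0097·1.1251 − 2.1011·-1.3376 = +5.0717 (running +24.4045)
Area = |Σ|/2 = |24.4045|/2 = 12.2022

Area at t=0.729: 12.2022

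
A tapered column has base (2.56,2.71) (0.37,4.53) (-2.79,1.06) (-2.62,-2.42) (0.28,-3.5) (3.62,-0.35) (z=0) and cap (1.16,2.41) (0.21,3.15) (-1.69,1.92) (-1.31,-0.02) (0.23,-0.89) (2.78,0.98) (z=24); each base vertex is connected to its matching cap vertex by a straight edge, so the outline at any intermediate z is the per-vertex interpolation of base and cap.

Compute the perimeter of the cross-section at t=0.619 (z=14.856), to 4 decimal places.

Cross-section at t=0.619: each vertex is (1-t)·p0[i] + t·p1[i].
  v1: (1-0.619)·(2.56,2.71) + 0.619·(1.16,2.41) = (1.6934,2.5243)
  v2: (1-0.619)·(0.37,4.53) + 0.619·(0.21,3.15) = (0.2710,3.6758)
  v3: (1-0.619)·(-2.79,1.06) + 0.619·(-1.69,1.92) = (-2.1091,1.5923)
  v4: (1-0.619)·(-2.62,-2.42) + 0.619·(-1.31,-0.02) = (-1.8091,-0.9344)
  v5: (1-0.619)·(0.28,-3.5) + 0.619·(0.23,-0.89) = (0.2490,-1.8844)
  v6: (1-0.619)·(3.62,-0.35) + 0.619·(2.78,0.98) = (3.1000,0.4733)
Perimeter = Σ |v_{i+1} − v_i|:
  edge 1→2: √(-1.4224² + 1.1515²) = 1.8301 (running 1.8301)
  edge 2→3: √(-2.3801² + -2.0834²) = 3.1631 (running 4.9932)
  edge 3→4: √(0.3000² + -2.5267²) = 2.5445 (running 7.5377)
  edge 4→5: √(2.0582² + -0.9500²) = 2.2668 (running 9.8045)
  edge 5→6: √(2.8510² + 2.3577²) = 3.6996 (running 13.5041)
  edge 6→1: √(-1.4066² + 2.0510²) = 2.4870 (running 15.9912)
Perimeter = 15.9912

Perimeter at t=0.619: 15.9912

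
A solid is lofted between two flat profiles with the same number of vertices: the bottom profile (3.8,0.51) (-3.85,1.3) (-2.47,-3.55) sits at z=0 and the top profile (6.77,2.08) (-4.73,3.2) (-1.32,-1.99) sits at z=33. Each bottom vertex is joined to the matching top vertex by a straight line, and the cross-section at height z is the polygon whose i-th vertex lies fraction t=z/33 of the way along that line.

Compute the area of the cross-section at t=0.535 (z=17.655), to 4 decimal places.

Cross-section at t=0.535: each vertex is (1-t)·p0[i] + t·p1[i].
  v1: (1-0.535)·(3.8,0.51) + 0.535·(6.77,2.08) = (5.3889,1.3499)
  v2: (1-0.535)·(-3.85,1.3) + 0.535·(-4.73,3.2) = (-4.3208,2.3165)
  v3: (1-0.535)·(-2.47,-3.55) + 0.535·(-1.32,-1.99) = (-1.8548,-2.7154)
Shoelace sum Σ(x_i·y_{i+1} − x_{i+1}·y_i):
  i=1: 5.3889·2.3165 − -4.3208·1.3499 = +18.3164 (running +18.3164)
  i=2: -4.3208·-2.7154 − -1.8548·2.3165 = +16.0292 (running +34.3456)
  i=3: -1.8548·1.3499 − 5.3889·-2.7154 = +12.1293 (running +46.4749)
Area = |Σ|/2 = |46.4749|/2 = 23.2375

Area at t=0.535: 23.2375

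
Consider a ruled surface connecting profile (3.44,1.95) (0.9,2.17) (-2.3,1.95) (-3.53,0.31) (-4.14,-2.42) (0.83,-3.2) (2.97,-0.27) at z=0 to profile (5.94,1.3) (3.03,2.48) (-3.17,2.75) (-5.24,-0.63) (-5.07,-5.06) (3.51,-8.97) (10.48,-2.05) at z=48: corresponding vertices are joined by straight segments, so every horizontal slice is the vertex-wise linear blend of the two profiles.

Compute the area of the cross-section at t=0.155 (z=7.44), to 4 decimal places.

Area at t=0.155: 40.0617

Cross-section at t=0.155: each vertex is (1-t)·p0[i] + t·p1[i].
  v1: (1-0.155)·(3.44,1.95) + 0.155·(5.94,1.3) = (3.8275,1.8492)
  v2: (1-0.155)·(0.9,2.17) + 0.155·(3.03,2.48) = (1.2301,2.2180)
  v3: (1-0.155)·(-2.3,1.95) + 0.155·(-3.17,2.75) = (-2.4348,2.0740)
  v4: (1-0.155)·(-3.53,0.31) + 0.155·(-5.24,-0.63) = (-3.7950,0.1643)
  v5: (1-0.155)·(-4.14,-2.42) + 0.155·(-5.07,-5.06) = (-4.2841,-2.8292)
  v6: (1-0.155)·(0.83,-3.2) + 0.155·(3.51,-8.97) = (1.2454,-4.0944)
  v7: (1-0.155)·(2.97,-0.27) + 0.155·(10.48,-2.05) = (4.1341,-0.5459)
Shoelace sum Σ(x_i·y_{i+1} − x_{i+1}·y_i):
  i=1: 3.8275·2.2180 − 1.2301·1.8492 = +6.2147 (running +6.2147)
  i=2: 1.2301·2.0740 − -2.4348·2.2180 = +7.9520 (running +14.1667)
  i=3: -2.4348·0.1643 − -3.7950·2.0740 = +7.4709 (running +21.6376)
  i=4: -3.7950·-2.8292 − -4.2841·0.1643 = +11.4408 (running +33.0784)
  i=5: -4.2841·-4.0944 − 1.2454·-2.8292 = +21.0643 (running +54.1427)
  i=6: 1.2454·-0.5459 − 4.1341·-4.0944 = +16.2464 (running +70.3891)
  i=7: 4.1341·1.8492 − 3.8275·-0.5459 = +9.7343 (running +80.1234)
Area = |Σ|/2 = |80.1234|/2 = 40.0617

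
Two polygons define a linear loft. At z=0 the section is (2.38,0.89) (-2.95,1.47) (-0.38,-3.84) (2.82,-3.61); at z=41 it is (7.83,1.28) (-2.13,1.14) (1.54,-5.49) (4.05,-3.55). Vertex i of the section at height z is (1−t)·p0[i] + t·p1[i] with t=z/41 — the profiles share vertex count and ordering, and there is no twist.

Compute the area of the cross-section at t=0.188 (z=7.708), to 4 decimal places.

Cross-section at t=0.188: each vertex is (1-t)·p0[i] + t·p1[i].
  v1: (1-0.188)·(2.38,0.89) + 0.188·(7.83,1.28) = (3.4046,0.9633)
  v2: (1-0.188)·(-2.95,1.47) + 0.188·(-2.13,1.14) = (-2.7958,1.4080)
  v3: (1-0.188)·(-0.38,-3.84) + 0.188·(1.54,-5.49) = (-0.0190,-4.1502)
  v4: (1-0.188)·(2.82,-3.61) + 0.188·(4.05,-3.55) = (3.0512,-3.5987)
Shoelace sum Σ(x_i·y_{i+1} − x_{i+1}·y_i):
  i=1: 3.4046·1.4080 − -2.7958·0.9633 = +7.4868 (running +7.4868)
  i=2: -2.7958·-4.1502 − -0.0190·1.4080 = +11.6301 (running +19.1169)
  i=3: -0.0190·-3.5987 − 3.0512·-4.1502 = +12.7318 (running +31.8487)
  i=4: 3.0512·0.9633 − 3.4046·-3.5987 = +15.1915 (running +47.0402)
Area = |Σ|/2 = |47.0402|/2 = 23.5201

Area at t=0.188: 23.5201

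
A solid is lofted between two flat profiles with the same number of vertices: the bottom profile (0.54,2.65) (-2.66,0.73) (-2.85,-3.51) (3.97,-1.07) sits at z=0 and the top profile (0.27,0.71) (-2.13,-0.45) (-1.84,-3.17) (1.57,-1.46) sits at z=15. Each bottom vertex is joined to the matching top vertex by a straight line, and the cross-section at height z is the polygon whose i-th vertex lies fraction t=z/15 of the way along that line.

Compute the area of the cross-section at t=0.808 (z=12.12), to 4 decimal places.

Area at t=0.808: 10.5707

Cross-section at t=0.808: each vertex is (1-t)·p0[i] + t·p1[i].
  v1: (1-0.808)·(0.54,2.65) + 0.808·(0.27,0.71) = (0.3218,1.0825)
  v2: (1-0.808)·(-2.66,0.73) + 0.808·(-2.13,-0.45) = (-2.2318,-0.2234)
  v3: (1-0.808)·(-2.85,-3.51) + 0.808·(-1.84,-3.17) = (-2.0339,-3.2353)
  v4: (1-0.808)·(3.97,-1.07) + 0.808·(1.57,-1.46) = (2.0308,-1.3851)
Shoelace sum Σ(x_i·y_{i+1} − x_{i+1}·y_i):
  i=1: 0.3218·-0.2234 − -2.2318·1.0825 = +2.3439 (running +2.3439)
  i=2: -2.2318·-3.2353 − -2.0339·-0.2234 = +6.7659 (running +9.1098)
  i=3: -2.0339·-1.3851 − 2.0308·-3.2353 = +9.3874 (running +18.4973)
  i=4: 2.0308·1.0825 − 0.3218·-1.3851 = +2.6441 (running +21.1414)
Area = |Σ|/2 = |21.1414|/2 = 10.5707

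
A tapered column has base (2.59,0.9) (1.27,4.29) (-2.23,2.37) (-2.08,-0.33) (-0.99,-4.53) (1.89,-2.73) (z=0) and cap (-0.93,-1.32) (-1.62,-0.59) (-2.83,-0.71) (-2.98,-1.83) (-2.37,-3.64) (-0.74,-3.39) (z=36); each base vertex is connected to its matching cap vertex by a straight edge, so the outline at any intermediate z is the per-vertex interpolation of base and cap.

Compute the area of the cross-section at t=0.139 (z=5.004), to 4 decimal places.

Cross-section at t=0.139: each vertex is (1-t)·p0[i] + t·p1[i].
  v1: (1-0.139)·(2.59,0.9) + 0.139·(-0.93,-1.32) = (2.1007,0.5914)
  v2: (1-0.139)·(1.27,4.29) + 0.139·(-1.62,-0.59) = (0.8683,3.6117)
  v3: (1-0.139)·(-2.23,2.37) + 0.139·(-2.83,-0.71) = (-2.3134,1.9419)
  v4: (1-0.139)·(-2.08,-0.33) + 0.139·(-2.98,-1.83) = (-2.2051,-0.5385)
  v5: (1-0.139)·(-0.99,-4.53) + 0.139·(-2.37,-3.64) = (-1.1818,-4.4063)
  v6: (1-0.139)·(1.89,-2.73) + 0.139·(-0.74,-3.39) = (1.5244,-2.8217)
Shoelace sum Σ(x_i·y_{i+1} − x_{i+1}·y_i):
  i=1: 2.1007·3.6117 − 0.8683·0.5914 = +7.0736 (running +7.0736)
  i=2: 0.8683·1.9419 − -2.3134·3.6117 = +10.0414 (running +17.1150)
  i=3: -2.3134·-0.5385 − -2.2051·1.9419 = +5.5278 (running +22.6428)
  i=4: -2.2051·-4.4063 − -1.1818·-0.5385 = +9.0799 (running +31.7227)
  i=5: -1.1818·-2.8217 − 1.5244·-4.4063 = +10.0519 (running +41.7746)
  i=6: 1.5244·0.5914 − 2.1007·-2.8217 = +6.8293 (running +48.6038)
Area = |Σ|/2 = |48.6038|/2 = 24.3019

Area at t=0.139: 24.3019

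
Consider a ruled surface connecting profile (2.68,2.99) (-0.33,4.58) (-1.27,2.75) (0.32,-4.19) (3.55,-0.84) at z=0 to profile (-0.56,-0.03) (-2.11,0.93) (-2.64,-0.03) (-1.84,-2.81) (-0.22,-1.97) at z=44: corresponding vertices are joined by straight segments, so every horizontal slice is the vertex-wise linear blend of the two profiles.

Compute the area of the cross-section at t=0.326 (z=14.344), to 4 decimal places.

Cross-section at t=0.326: each vertex is (1-t)·p0[i] + t·p1[i].
  v1: (1-0.326)·(2.68,2.99) + 0.326·(-0.56,-0.03) = (1.6238,2.0055)
  v2: (1-0.326)·(-0.33,4.58) + 0.326·(-2.11,0.93) = (-0.9103,3.3901)
  v3: (1-0.326)·(-1.27,2.75) + 0.326·(-2.64,-0.03) = (-1.7166,1.8437)
  v4: (1-0.326)·(0.32,-4.19) + 0.326·(-1.84,-2.81) = (-0.3842,-3.7401)
  v5: (1-0.326)·(3.55,-0.84) + 0.326·(-0.22,-1.97) = (2.3210,-1.2084)
Shoelace sum Σ(x_i·y_{i+1} − x_{i+1}·y_i):
  i=1: 1.6238·3.3901 − -0.9103·2.0055 = +7.3303 (running +7.3303)
  i=2: -0.9103·1.8437 − -1.7166·3.3901 = +4.1412 (running +11.4715)
  i=3: -1.7166·-3.7401 − -0.3842·1.8437 = +7.1286 (running +18.6001)
  i=4: -0.3842·-1.2084 − 2.3210·-3.7401 = +9.1450 (running +27.7451)
  i=5: 2.3210·2.0055 − 1.6238·-1.2084 = +6.6168 (running +34.3619)
Area = |Σ|/2 = |34.3619|/2 = 17.1809

Area at t=0.326: 17.1809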